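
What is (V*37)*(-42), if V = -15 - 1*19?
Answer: 52836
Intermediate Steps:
V = -34 (V = -15 - 19 = -34)
(V*37)*(-42) = -34*37*(-42) = -1258*(-42) = 52836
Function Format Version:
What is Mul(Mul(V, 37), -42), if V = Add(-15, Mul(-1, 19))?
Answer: 52836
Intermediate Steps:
V = -34 (V = Add(-15, -19) = -34)
Mul(Mul(V, 37), -42) = Mul(Mul(-34, 37), -42) = Mul(-1258, -42) = 52836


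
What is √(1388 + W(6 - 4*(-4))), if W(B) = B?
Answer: √1410 ≈ 37.550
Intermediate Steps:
√(1388 + W(6 - 4*(-4))) = √(1388 + (6 - 4*(-4))) = √(1388 + (6 + 16)) = √(1388 + 22) = √1410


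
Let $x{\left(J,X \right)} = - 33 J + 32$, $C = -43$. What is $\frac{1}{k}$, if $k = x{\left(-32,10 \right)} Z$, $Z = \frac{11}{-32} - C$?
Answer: $\frac{1}{46410} \approx 2.1547 \cdot 10^{-5}$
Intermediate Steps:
$x{\left(J,X \right)} = 32 - 33 J$
$Z = \frac{1365}{32}$ ($Z = \frac{11}{-32} - -43 = 11 \left(- \frac{1}{32}\right) + 43 = - \frac{11}{32} + 43 = \frac{1365}{32} \approx 42.656$)
$k = 46410$ ($k = \left(32 - -1056\right) \frac{1365}{32} = \left(32 + 1056\right) \frac{1365}{32} = 1088 \cdot \frac{1365}{32} = 46410$)
$\frac{1}{k} = \frac{1}{46410}$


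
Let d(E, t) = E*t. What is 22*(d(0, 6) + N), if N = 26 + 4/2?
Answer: 616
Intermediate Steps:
N = 28 (N = 26 + 4*(½) = 26 + 2 = 28)
22*(d(0, 6) + N) = 22*(0*6 + 28) = 22*(0 + 28) = 22*28 = 616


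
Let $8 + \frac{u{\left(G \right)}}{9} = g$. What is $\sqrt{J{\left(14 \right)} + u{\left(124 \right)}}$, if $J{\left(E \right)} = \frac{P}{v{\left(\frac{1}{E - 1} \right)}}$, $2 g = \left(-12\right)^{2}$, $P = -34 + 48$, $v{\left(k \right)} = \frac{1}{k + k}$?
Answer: $\frac{2 \sqrt{24427}}{13} \approx 24.045$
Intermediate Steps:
$v{\left(k \right)} = \frac{1}{2 k}$
$P = 14$
$g = 72$ ($g = \frac{\left(-12\right)^{2}}{2} = \frac{1}{2} \cdot 144 = 72$)
$u{\left(G \right)} = 576$ ($u{\left(G \right)} = -72 + 9 \cdot 72 = -72 + 648 = 576$)
$J{\left(E \right)} = \frac{14}{- \frac{1}{2} + \frac{E}{2}}$ ($J{\left(E \right)} = \frac{14}{\frac{1}{2} \frac{1}{\frac{1}{E - 1}}} = \frac{14}{\frac{1}{2} \frac{1}{\frac{1}{-1 + E}}} = \frac{14}{\frac{1}{2} \left(-1 + E\right)} = \frac{14}{- \frac{1}{2} + \frac{E}{2}}$)
$\sqrt{J{\left(14 \right)} + u{\left(124 \right)}} = \sqrt{\frac{28}{-1 + 14} + 576} = \sqrt{\frac{28}{13} + 576} = \sqrt{\frac{7516}{13}} = \frac{2 \sqrt{24427}}{13}$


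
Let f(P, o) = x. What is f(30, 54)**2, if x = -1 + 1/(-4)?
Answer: 25/16 ≈ 1.5625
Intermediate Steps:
x = -5/4 (x = -1 - 1/4 = -5/4 ≈ -1.2500)
f(P, o) = -5/4
f(30, 54)**2 = (-5/4)**2 = 25/16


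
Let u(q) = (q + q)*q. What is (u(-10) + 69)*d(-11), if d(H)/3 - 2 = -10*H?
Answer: 90384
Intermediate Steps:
d(H) = 6 - 30*H (d(H) = 6 + 3*(-10*H) = 6 - 30*H)
u(q) = 2*q² (u(q) = (2*q)*q = 2*q²)
(u(-10) + 69)*d(-11) = (2*(-10)² + 69)*(6 - 30*(-11)) = (2*100 + 69)*(6 + 330) = (200 + 69)*336 = 269*336 = 90384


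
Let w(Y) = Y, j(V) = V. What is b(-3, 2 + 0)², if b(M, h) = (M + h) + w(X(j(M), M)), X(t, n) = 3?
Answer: 4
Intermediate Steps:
b(M, h) = 3 + M + h (b(M, h) = (M + h) + 3 = 3 + M + h)
b(-3, 2 + 0)² = (3 - 3 + (2 + 0))² = (3 - 3 + 2)² = 2² = 4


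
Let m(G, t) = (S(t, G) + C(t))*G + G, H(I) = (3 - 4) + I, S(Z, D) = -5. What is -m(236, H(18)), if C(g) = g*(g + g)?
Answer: -135464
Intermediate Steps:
C(g) = 2*g² (C(g) = g*(2*g) = 2*g²)
H(I) = -1 + I
m(G, t) = G + G*(-5 + 2*t²) (m(G, t) = (-5 + 2*t²)*G + G = G*(-5 + 2*t²) + G = G + G*(-5 + 2*t²))
-m(236, H(18)) = -2*236*(-2 + (-1 + 18)²) = -2*236*(-2 + 17²) = -2*236*(-2 + 289) = -2*236*287 = -1*135464 = -135464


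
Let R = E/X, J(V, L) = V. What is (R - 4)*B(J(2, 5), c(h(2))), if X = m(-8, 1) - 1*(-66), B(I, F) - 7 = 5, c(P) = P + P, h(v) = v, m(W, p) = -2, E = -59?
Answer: -945/16 ≈ -59.063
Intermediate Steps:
c(P) = 2*P
B(I, F) = 12 (B(I, F) = 7 + 5 = 12)
X = 64 (X = -2 - 1*(-66) = -2 + 66 = 64)
R = -59/64 ≈ -0.92188
(R - 4)*B(J(2, 5), c(h(2))) = (-59/64 - 4)*12 = -315/64*12 = -945/16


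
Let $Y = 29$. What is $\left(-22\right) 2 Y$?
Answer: $-1276$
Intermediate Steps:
$\left(-22\right) 2 Y = \left(-22\right) 2 \cdot 29 = \left(-44\right) 29 = -1276$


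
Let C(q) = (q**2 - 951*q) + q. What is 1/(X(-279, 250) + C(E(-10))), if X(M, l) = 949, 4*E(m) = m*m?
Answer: -1/22176 ≈ -4.5094e-5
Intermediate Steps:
E(m) = m**2/4 (E(m) = (m*m)/4 = m**2/4)
C(q) = q**2 - 950*q
1/(X(-279, 250) + C(E(-10))) = 1/(949 + ((1/4)*(-10)**2)*(-950 + (1/4)*(-10)**2)) = 1/(949 + ((1/4)*100)*(-950 + (1/4)*100)) = 1/(949 + 25*(-950 + 25)) = 1/(949 + 25*(-925)) = 1/(949 - 23125) = 1/(-22176) = -1/22176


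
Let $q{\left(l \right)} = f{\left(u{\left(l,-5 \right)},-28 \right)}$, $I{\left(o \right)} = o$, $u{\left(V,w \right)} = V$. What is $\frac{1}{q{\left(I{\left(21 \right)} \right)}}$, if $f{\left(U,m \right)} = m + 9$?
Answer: $- \frac{1}{19} \approx -0.052632$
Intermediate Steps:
$f{\left(U,m \right)} = 9 + m$
$q{\left(l \right)} = -19$ ($q{\left(l \right)} = 9 - 28 = -19$)
$\frac{1}{q{\left(I{\left(21 \right)} \right)}} = \frac{1}{-19} = - \frac{1}{19}$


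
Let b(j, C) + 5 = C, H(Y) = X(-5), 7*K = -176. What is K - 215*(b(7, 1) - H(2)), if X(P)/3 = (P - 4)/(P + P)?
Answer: 19815/14 ≈ 1415.4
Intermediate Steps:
K = -176/7 (K = (⅐)*(-176) = -176/7 ≈ -25.143)
X(P) = 3*(-4 + P)/(2*P) (X(P) = 3*((P - 4)/(P + P)) = 3*((-4 + P)/((2*P))) = 3*((-4 + P)*(1/(2*P))) = 3*((-4 + P)/(2*P)) = 3*(-4 + P)/(2*P))
H(Y) = 27/10 (H(Y) = 3/2 - 6/(-5) = 3/2 - 6*(-⅕) = 3/2 + 6/5 = 27/10)
b(j, C) = -5 + C
K - 215*(b(7, 1) - H(2)) = -176/7 - 215*((-5 + 1) - 1*27/10) = -176/7 - 215*(-4 - 27/10) = -176/7 - 215*(-67/10) = -176/7 + 2881/2 = 19815/14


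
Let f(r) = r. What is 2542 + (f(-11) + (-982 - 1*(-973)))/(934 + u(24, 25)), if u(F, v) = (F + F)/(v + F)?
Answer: 58229104/22907 ≈ 2542.0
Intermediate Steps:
u(F, v) = 2*F/(F + v) (u(F, v) = (2*F)/(F + v) = 2*F/(F + v))
2542 + (f(-11) + (-982 - 1*(-973)))/(934 + u(24, 25)) = 2542 + (-11 + (-982 - 1*(-973)))/(934 + 2*24/(24 + 25)) = 2542 + (-11 + (-982 + 973))/(934 + 2*24/49) = 2542 + (-11 - 9)/(934 + 2*24*(1/49)) = 2542 - 20/(934 + 48/49) = 2542 - 20/45814/49 = 2542 - 20*49/45814 = 2542 - 490/22907 = 58229104/22907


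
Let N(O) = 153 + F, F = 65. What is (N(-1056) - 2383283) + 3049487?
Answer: 666422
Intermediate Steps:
N(O) = 218 (N(O) = 153 + 65 = 218)
(N(-1056) - 2383283) + 3049487 = (218 - 2383283) + 3049487 = -2383065 + 3049487 = 666422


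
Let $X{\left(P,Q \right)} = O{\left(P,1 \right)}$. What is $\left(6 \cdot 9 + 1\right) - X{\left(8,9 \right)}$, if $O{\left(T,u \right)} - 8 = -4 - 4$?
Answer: $55$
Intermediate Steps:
$O{\left(T,u \right)} = 0$ ($O{\left(T,u \right)} = 8 - 8 = 0$)
$X{\left(P,Q \right)} = 0$
$\left(6 \cdot 9 + 1\right) - X{\left(8,9 \right)} = \left(6 \cdot 9 + 1\right) - 0 = \left(54 + 1\right) + 0 = 55 + 0 = 55$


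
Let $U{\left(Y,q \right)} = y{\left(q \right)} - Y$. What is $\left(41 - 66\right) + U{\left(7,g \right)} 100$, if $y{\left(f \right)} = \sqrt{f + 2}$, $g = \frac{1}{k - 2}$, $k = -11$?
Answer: $-725 + \frac{500 \sqrt{13}}{13} \approx -586.33$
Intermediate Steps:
$g = - \frac{1}{13}$ ($g = \frac{1}{-11 - 2} = \frac{1}{-13} = - \frac{1}{13} \approx -0.076923$)
$y{\left(f \right)} = \sqrt{2 + f}$
$U{\left(Y,q \right)} = \sqrt{2 + q} - Y$
$\left(41 - 66\right) + U{\left(7,g \right)} 100 = \left(41 - 66\right) + \left(\sqrt{2 - \frac{1}{13}} - 7\right) 100 = \left(41 - 66\right) + \left(\sqrt{\frac{25}{13}} - 7\right) 100 = -25 + \left(\frac{5 \sqrt{13}}{13} - 7\right) 100 = -25 + \left(-7 + \frac{5 \sqrt{13}}{13}\right) 100 = -25 - \left(700 - \frac{500 \sqrt{13}}{13}\right) = -725 + \frac{500 \sqrt{13}}{13}$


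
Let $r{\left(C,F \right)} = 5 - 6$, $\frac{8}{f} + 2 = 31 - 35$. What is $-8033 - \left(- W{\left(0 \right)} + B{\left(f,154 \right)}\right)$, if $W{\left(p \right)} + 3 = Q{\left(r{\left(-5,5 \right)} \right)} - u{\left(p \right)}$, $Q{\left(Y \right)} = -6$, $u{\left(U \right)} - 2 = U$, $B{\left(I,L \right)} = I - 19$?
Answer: $- \frac{24071}{3} \approx -8023.7$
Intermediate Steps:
$f = - \frac{4}{3}$ ($f = \frac{8}{-2 + \left(31 - 35\right)} = \frac{8}{-2 - 4} = \frac{8}{-6} = 8 \left(- \frac{1}{6}\right) = - \frac{4}{3} \approx -1.3333$)
$B{\left(I,L \right)} = -19 + I$
$u{\left(U \right)} = 2 + U$
$r{\left(C,F \right)} = -1$ ($r{\left(C,F \right)} = 5 - 6 = -1$)
$W{\left(p \right)} = -11 - p$ ($W{\left(p \right)} = -3 - \left(8 + p\right) = -11 - p$)
$-8033 - \left(- W{\left(0 \right)} + B{\left(f,154 \right)}\right) = -8033 - - \frac{28}{3} = -8033 + \left(\left(-11 + 0\right) - - \frac{61}{3}\right) = -8033 + \left(-11 + \frac{61}{3}\right) = -8033 + \frac{28}{3} = - \frac{24071}{3}$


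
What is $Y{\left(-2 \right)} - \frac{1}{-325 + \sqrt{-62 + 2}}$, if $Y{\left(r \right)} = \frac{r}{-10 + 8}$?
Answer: $\frac{21202}{21137} + \frac{2 i \sqrt{15}}{105685} \approx 1.0031 + 7.3293 \cdot 10^{-5} i$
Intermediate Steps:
$Y{\left(r \right)} = - \frac{r}{2}$ ($Y{\left(r \right)} = \frac{r}{-2} = r \left(- \frac{1}{2}\right) = - \frac{r}{2}$)
$Y{\left(-2 \right)} - \frac{1}{-325 + \sqrt{-62 + 2}} = \left(- \frac{1}{2}\right) \left(-2\right) - \frac{1}{-325 + \sqrt{-62 + 2}} = 1 - \frac{1}{-325 + \sqrt{-60}} = 1 - \frac{1}{-325 + 2 i \sqrt{15}}$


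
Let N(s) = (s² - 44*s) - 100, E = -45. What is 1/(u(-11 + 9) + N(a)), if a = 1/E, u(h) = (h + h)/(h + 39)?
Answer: -74925/7427303 ≈ -0.010088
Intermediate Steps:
u(h) = 2*h/(39 + h) (u(h) = (2*h)/(39 + h) = 2*h/(39 + h))
a = -1/45 (a = 1/(-45) = -1/45 ≈ -0.022222)
N(s) = -100 + s² - 44*s
1/(u(-11 + 9) + N(a)) = 1/(2*(-11 + 9)/(39 + (-11 + 9)) + (-100 + (-1/45)² - 44*(-1/45))) = 1/(2*(-2)/(39 - 2) + (-100 + 1/2025 + 44/45)) = 1/(2*(-2)/37 - 200519/2025) = 1/(2*(-2)*(1/37) - 200519/2025) = 1/(-4/37 - 200519/2025) = 1/(-7427303/74925) = -74925/7427303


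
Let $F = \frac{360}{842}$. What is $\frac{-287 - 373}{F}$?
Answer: $- \frac{4631}{3} \approx -1543.7$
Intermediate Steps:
$F = \frac{180}{421}$ ($F = 360 \cdot \frac{1}{842} = \frac{180}{421} \approx 0.42755$)
$\frac{-287 - 373}{F} = \frac{-287 - 373}{\frac{180}{421}} = \left(-660\right) \frac{421}{180} = - \frac{4631}{3}$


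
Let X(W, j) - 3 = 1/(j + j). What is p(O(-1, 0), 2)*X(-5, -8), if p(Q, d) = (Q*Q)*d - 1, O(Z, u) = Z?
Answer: 47/16 ≈ 2.9375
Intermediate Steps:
X(W, j) = 3 + 1/(2*j) (X(W, j) = 3 + 1/(j + j) = 3 + 1/(2*j))
p(Q, d) = -1 + d*Q**2 (p(Q, d) = Q**2*d - 1 = d*Q**2 - 1 = -1 + d*Q**2)
p(O(-1, 0), 2)*X(-5, -8) = (-1 + 2*(-1)**2)*(3 + (1/2)/(-8)) = (-1 + 2*1)*(3 + (1/2)*(-1/8)) = (-1 + 2)*(3 - 1/16) = 1*(47/16) = 47/16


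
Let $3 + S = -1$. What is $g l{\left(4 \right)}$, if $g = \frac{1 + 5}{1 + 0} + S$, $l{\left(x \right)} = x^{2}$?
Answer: $32$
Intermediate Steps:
$S = -4$ ($S = -3 - 1 = -4$)
$g = 2$ ($g = \frac{1 + 5}{1 + 0} - 4 = \frac{6}{1} - 4 = 6 \cdot 1 - 4 = 6 - 4 = 2$)
$g l{\left(4 \right)} = 2 \cdot 4^{2} = 2 \cdot 16 = 32$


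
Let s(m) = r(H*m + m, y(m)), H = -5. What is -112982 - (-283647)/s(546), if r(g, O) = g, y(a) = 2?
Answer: -904895/8 ≈ -1.1311e+5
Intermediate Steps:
s(m) = -4*m (s(m) = -5*m + m = -4*m)
-112982 - (-283647)/s(546) = -112982 - (-283647)/((-4*546)) = -112982 - (-283647)/(-2184) = -112982 - (-283647)*(-1)/2184 = -112982 - 1*1039/8 = -112982 - 1039/8 = -904895/8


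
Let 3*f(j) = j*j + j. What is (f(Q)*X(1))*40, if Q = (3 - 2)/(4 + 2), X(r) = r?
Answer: 70/27 ≈ 2.5926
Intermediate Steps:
Q = ⅙ (Q = 1/6 = 1*(⅙) = ⅙ ≈ 0.16667)
f(j) = j/3 + j²/3 (f(j) = (j*j + j)/3 = (j² + j)/3 = (j + j²)/3 = j/3 + j²/3)
(f(Q)*X(1))*40 = (((⅓)*(⅙)*(1 + ⅙))*1)*40 = (((⅓)*(⅙)*(7/6))*1)*40 = ((7/108)*1)*40 = (7/108)*40 = 70/27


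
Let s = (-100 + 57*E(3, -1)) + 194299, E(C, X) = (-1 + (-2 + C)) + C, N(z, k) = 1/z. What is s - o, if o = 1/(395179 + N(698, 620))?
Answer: 53614037870212/275834943 ≈ 1.9437e+5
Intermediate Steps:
o = 698/275834943 (o = 1/(395179 + 1/698) = 1/(275834943/698) = 698/275834943 ≈ 2.5305e-6)
E(C, X) = -3 + 2*C (E(C, X) = (-3 + C) + C = -3 + 2*C)
s = 194370 (s = (-100 + 57*(-3 + 2*3)) + 194299 = (-100 + 57*(-3 + 6)) + 194299 = (-100 + 57*3) + 194299 = (-100 + 171) + 194299 = 71 + 194299 = 194370)
s - o = 194370 - 1*698/275834943 = 194370 - 698/275834943 = 53614037870212/275834943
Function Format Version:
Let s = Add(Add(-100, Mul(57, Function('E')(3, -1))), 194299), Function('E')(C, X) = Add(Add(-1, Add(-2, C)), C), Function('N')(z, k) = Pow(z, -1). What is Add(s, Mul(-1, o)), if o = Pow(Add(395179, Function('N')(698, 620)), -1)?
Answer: Rational(53614037870212, 275834943) ≈ 1.9437e+5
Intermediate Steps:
o = Rational(698, 275834943) (o = Pow(Add(395179, Pow(698, -1)), -1) = Pow(Add(395179, Rational(1, 698)), -1) = Pow(Rational(275834943, 698), -1) = Rational(698, 275834943) ≈ 2.5305e-6)
Function('E')(C, X) = Add(-3, Mul(2, C)) (Function('E')(C, X) = Add(Add(-3, C), C) = Add(-3, Mul(2, C)))
s = 194370 (s = Add(Add(-100, Mul(57, Add(-3, Mul(2, 3)))), 194299) = Add(Add(-100, Mul(57, Add(-3, 6))), 194299) = Add(Add(-100, Mul(57, 3)), 194299) = Add(Add(-100, 171), 194299) = Add(71, 194299) = 194370)
Add(s, Mul(-1, o)) = Add(194370, Mul(-1, Rational(698, 275834943))) = Add(194370, Rational(-698, 275834943)) = Rational(53614037870212, 275834943)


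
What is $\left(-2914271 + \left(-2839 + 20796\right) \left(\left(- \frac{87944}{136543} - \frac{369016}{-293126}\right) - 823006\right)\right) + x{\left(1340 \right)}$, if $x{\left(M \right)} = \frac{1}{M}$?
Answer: $- \frac{396388162304226472573711}{26816283290060} \approx -1.4782 \cdot 10^{10}$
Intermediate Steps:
$\left(-2914271 + \left(-2839 + 20796\right) \left(\left(- \frac{87944}{136543} - \frac{369016}{-293126}\right) - 823006\right)\right) + x{\left(1340 \right)} = \left(-2914271 + \left(-2839 + 20796\right) \left(\left(- \frac{87944}{136543} - \frac{369016}{-293126}\right) - 823006\right)\right) + \frac{1}{1340} = \left(-2914271 + 17957 \left(\left(\left(-87944\right) \frac{1}{136543} - - \frac{184508}{146563}\right) - 823006\right)\right) + \frac{1}{1340} = \left(-2914271 + 17957 \left(\left(- \frac{87944}{136543} + \frac{184508}{146563}\right) - 823006\right)\right) + \frac{1}{1340} = \left(-2914271 + 17957 \left(\frac{12303939372}{20012151709} - 823006\right)\right) + \frac{1}{1340} = \left(-2914271 + 17957 \left(- \frac{16470108625477882}{20012151709}\right)\right) + \frac{1}{1340} = \left(-2914271 - \frac{295753740587706327074}{20012151709}\right) + \frac{1}{1340} = - \frac{295812061421079466213}{20012151709} + \frac{1}{1340} = - \frac{396388162304226472573711}{26816283290060}$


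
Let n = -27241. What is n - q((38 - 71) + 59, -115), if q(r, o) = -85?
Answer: -27156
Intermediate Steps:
n - q((38 - 71) + 59, -115) = -27241 - 1*(-85) = -27241 + 85 = -27156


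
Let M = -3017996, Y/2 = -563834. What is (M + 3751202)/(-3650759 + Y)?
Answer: -244402/1592809 ≈ -0.15344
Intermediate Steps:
Y = -1127668 (Y = 2*(-563834) = -1127668)
(M + 3751202)/(-3650759 + Y) = (-3017996 + 3751202)/(-3650759 - 1127668) = 733206/(-4778427) = 733206*(-1/4778427) = -244402/1592809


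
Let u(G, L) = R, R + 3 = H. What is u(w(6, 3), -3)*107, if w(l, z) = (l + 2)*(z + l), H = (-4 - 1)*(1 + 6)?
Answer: -4066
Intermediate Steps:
H = -35 (H = -5*7 = -35)
w(l, z) = (2 + l)*(l + z)
R = -38 (R = -3 - 35 = -38)
u(G, L) = -38
u(w(6, 3), -3)*107 = -38*107 = -4066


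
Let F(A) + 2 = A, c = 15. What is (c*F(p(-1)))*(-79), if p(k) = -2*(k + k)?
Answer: -2370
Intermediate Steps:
p(k) = -4*k
F(A) = -2 + A
(c*F(p(-1)))*(-79) = (15*(-2 - 4*(-1)))*(-79) = (15*(-2 + 4))*(-79) = (15*2)*(-79) = 30*(-79) = -2370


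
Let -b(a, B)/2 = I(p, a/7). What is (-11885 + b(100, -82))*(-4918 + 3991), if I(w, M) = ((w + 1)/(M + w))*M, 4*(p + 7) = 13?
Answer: 649618425/59 ≈ 1.1010e+7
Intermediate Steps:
p = -15/4 (p = -7 + (¼)*13 = -7 + 13/4 = -15/4 ≈ -3.7500)
I(w, M) = M*(1 + w)/(M + w) (I(w, M) = ((1 + w)/(M + w))*M = M*(1 + w)/(M + w))
b(a, B) = 11*a/(14*(-15/4 + a/7)) (b(a, B) = -2*a/7*(1 - 15/4)/(a/7 - 15/4) = -2*a*(⅐)*(-11)/((a*(⅐) - 15/4)*4) = -2*a/7*(-11)/((a/7 - 15/4)*4) = -2*a/7*(-11)/((-15/4 + a/7)*4) = -(-11)*a/(14*(-15/4 + a/7)) = 11*a/(14*(-15/4 + a/7)))
(-11885 + b(100, -82))*(-4918 + 3991) = (-11885 + 22*100/(-105 + 4*100))*(-4918 + 3991) = (-11885 + 22*100/(-105 + 400))*(-927) = (-11885 + 22*100/295)*(-927) = (-11885 + 22*100*(1/295))*(-927) = (-11885 + 440/59)*(-927) = -700775/59*(-927) = 649618425/59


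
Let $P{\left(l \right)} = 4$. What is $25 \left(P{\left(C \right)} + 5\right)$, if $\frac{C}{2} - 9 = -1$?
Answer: $225$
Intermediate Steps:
$C = 16$ ($C = 18 + 2 \left(-1\right) = 18 - 2 = 16$)
$25 \left(P{\left(C \right)} + 5\right) = 25 \left(4 + 5\right) = 25 \cdot 9 = 225$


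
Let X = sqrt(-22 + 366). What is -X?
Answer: -2*sqrt(86) ≈ -18.547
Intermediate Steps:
X = 2*sqrt(86) (X = sqrt(344) = 2*sqrt(86) ≈ 18.547)
-X = -2*sqrt(86)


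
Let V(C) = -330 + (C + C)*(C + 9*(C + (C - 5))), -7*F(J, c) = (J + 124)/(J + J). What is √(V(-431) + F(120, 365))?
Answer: √312994363395/210 ≈ 2664.1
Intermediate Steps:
F(J, c) = -(124 + J)/(14*J) (F(J, c) = -(J + 124)/(7*(J + J)) = -(124 + J)/(7*(2*J)) = -(124 + J)*1/(2*J)/7 = -(124 + J)/(14*J))
V(C) = -330 + 2*C*(-45 + 19*C) (V(C) = -330 + (2*C)*(C + 9*(C + (-5 + C))) = -330 + (2*C)*(C + 9*(-5 + 2*C)) = -330 + (2*C)*(C + (-45 + 18*C)) = -330 + (2*C)*(-45 + 19*C) = -330 + 2*C*(-45 + 19*C))
√(V(-431) + F(120, 365)) = √((-330 - 90*(-431) + 38*(-431)²) + (1/14)*(-124 - 1*120)/120) = √((-330 + 38790 + 38*185761) + (1/14)*(1/120)*(-124 - 120)) = √((-330 + 38790 + 7058918) + (1/14)*(1/120)*(-244)) = √(7097378 - 61/420) = √(2980898699/420) = √312994363395/210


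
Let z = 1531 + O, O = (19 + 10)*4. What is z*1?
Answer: 1647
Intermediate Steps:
O = 116 (O = 29*4 = 116)
z = 1647 (z = 1531 + 116 = 1647)
z*1 = 1647*1 = 1647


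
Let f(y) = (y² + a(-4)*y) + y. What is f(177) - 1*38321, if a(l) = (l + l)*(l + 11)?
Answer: -16727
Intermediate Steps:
a(l) = 2*l*(11 + l) (a(l) = (2*l)*(11 + l) = 2*l*(11 + l))
f(y) = y² - 55*y (f(y) = (y² + (2*(-4)*(11 - 4))*y) + y = (y² + (2*(-4)*7)*y) + y = (y² - 56*y) + y = y² - 55*y)
f(177) - 1*38321 = 177*(-55 + 177) - 1*38321 = 177*122 - 38321 = 21594 - 38321 = -16727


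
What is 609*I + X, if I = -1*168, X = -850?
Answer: -103162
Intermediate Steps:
I = -168
609*I + X = 609*(-168) - 850 = -102312 - 850 = -103162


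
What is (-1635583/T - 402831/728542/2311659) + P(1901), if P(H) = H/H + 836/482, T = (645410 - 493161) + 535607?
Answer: 5531612556146406389/15510308332712736816 ≈ 0.35664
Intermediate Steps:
T = 687856 (T = 152249 + 535607 = 687856)
P(H) = 659/241 (P(H) = 1 + 836*(1/482) = 1 + 418/241 = 659/241)
(-1635583/T - 402831/728542/2311659) + P(1901) = (-1635583/687856 - 402831/728542/2311659) + 659/241 = (-1635583*1/687856 - 402831*1/728542*(1/2311659)) + 659/241 = (-1635583/687856 - 402831/728542*1/2311659) + 659/241 = (-1635583/687856 - 44759/187126741242) + 659/241 = -153030673804280395/64358125861878576 + 659/241 = 5531612556146406389/15510308332712736816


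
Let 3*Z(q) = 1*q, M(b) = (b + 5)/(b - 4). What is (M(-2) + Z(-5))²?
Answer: 169/36 ≈ 4.6944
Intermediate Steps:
M(b) = (5 + b)/(-4 + b)
Z(q) = q/3 (Z(q) = (1*q)/3 = q/3)
(M(-2) + Z(-5))² = ((5 - 2)/(-4 - 2) + (⅓)*(-5))² = (3/(-6) - 5/3)² = (-⅙*3 - 5/3)² = (-½ - 5/3)² = (-13/6)² = 169/36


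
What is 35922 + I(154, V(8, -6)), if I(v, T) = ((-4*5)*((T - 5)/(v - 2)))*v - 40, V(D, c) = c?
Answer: 685993/19 ≈ 36105.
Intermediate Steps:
I(v, T) = -40 - 20*v*(-5 + T)/(-2 + v) (I(v, T) = (-20*(-5 + T)/(-2 + v))*v - 40 = -20*v*(-5 + T)/(-2 + v) - 40 = -40 - 20*v*(-5 + T)/(-2 + v))
35922 + I(154, V(8, -6)) = 35922 + 20*(4 + 3*154 - 1*(-6)*154)/(-2 + 154) = 35922 + 20*(4 + 462 + 924)/152 = 35922 + 20*(1/152)*1390 = 35922 + 3475/19 = 685993/19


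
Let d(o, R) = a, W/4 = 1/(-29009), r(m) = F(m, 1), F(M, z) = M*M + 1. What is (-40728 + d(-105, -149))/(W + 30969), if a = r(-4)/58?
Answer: -68525262863/52106023586 ≈ -1.3151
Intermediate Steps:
F(M, z) = 1 + M² (F(M, z) = M² + 1 = 1 + M²)
r(m) = 1 + m²
W = -4/29009 (W = 4/(-29009) = 4*(-1/29009) = -4/29009 ≈ -0.00013789)
a = 17/58 (a = (1 + (-4)²)/58 = (1 + 16)*(1/58) = 17*(1/58) = 17/58 ≈ 0.29310)
d(o, R) = 17/58
(-40728 + d(-105, -149))/(W + 30969) = (-40728 + 17/58)/(-4/29009 + 30969) = -2362207/(58*898379717/29009) = -2362207/58*29009/898379717 = -68525262863/52106023586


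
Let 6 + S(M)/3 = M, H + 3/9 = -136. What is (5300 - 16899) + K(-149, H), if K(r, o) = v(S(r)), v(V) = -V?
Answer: -11134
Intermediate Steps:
H = -409/3 (H = -⅓ - 136 = -409/3 ≈ -136.33)
S(M) = -18 + 3*M
K(r, o) = 18 - 3*r (K(r, o) = -(-18 + 3*r) = 18 - 3*r)
(5300 - 16899) + K(-149, H) = (5300 - 16899) + (18 - 3*(-149)) = -11599 + (18 + 447) = -11599 + 465 = -11134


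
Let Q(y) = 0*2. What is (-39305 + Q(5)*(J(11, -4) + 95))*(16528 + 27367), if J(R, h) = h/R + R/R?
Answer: -1725292975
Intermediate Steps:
J(R, h) = 1 + h/R (J(R, h) = h/R + 1 = 1 + h/R)
Q(y) = 0
(-39305 + Q(5)*(J(11, -4) + 95))*(16528 + 27367) = (-39305 + 0*((11 - 4)/11 + 95))*(16528 + 27367) = (-39305 + 0*((1/11)*7 + 95))*43895 = (-39305 + 0*(7/11 + 95))*43895 = (-39305 + 0*(1052/11))*43895 = (-39305 + 0)*43895 = -39305*43895 = -1725292975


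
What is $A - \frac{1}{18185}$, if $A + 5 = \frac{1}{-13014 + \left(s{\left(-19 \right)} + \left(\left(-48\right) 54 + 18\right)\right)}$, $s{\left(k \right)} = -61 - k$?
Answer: $- \frac{284238313}{56846310} \approx -5.0001$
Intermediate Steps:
$A = - \frac{78151}{15630}$ ($A = -5 + \frac{1}{-13014 + \left(\left(-61 - -19\right) + \left(\left(-48\right) 54 + 18\right)\right)} = -5 + \frac{1}{-13014 + \left(\left(-61 + 19\right) + \left(-2592 + 18\right)\right)} = -5 + \frac{1}{-13014 - 2616} = -5 + \frac{1}{-15630} = -5 - \frac{1}{15630} = - \frac{78151}{15630} \approx -5.0001$)
$A - \frac{1}{18185} = - \frac{78151}{15630} - \frac{1}{18185} = - \frac{284238313}{56846310}$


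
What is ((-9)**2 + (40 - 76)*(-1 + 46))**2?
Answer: 2368521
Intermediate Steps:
((-9)**2 + (40 - 76)*(-1 + 46))**2 = (81 - 36*45)**2 = (81 - 1620)**2 = (-1539)**2 = 2368521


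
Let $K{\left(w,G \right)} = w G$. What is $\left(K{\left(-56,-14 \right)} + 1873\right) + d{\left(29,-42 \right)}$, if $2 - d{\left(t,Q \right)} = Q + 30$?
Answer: $2671$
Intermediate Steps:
$d{\left(t,Q \right)} = -28 - Q$ ($d{\left(t,Q \right)} = 2 - \left(Q + 30\right) = 2 - \left(30 + Q\right) = -28 - Q$)
$K{\left(w,G \right)} = G w$
$\left(K{\left(-56,-14 \right)} + 1873\right) + d{\left(29,-42 \right)} = \left(\left(-14\right) \left(-56\right) + 1873\right) - -14 = \left(784 + 1873\right) + \left(-28 + 42\right) = 2657 + 14 = 2671$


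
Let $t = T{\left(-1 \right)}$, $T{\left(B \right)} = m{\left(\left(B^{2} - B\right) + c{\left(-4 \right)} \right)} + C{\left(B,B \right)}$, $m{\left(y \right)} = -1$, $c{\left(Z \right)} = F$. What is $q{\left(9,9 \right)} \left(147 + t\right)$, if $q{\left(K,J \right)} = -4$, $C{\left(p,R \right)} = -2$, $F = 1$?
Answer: $-576$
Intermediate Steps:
$c{\left(Z \right)} = 1$
$T{\left(B \right)} = -3$ ($T{\left(B \right)} = -1 - 2 = -3$)
$t = -3$
$q{\left(9,9 \right)} \left(147 + t\right) = - 4 \left(147 - 3\right) = \left(-4\right) 144 = -576$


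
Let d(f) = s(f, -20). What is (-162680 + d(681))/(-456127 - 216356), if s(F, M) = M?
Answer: 162700/672483 ≈ 0.24194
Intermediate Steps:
d(f) = -20
(-162680 + d(681))/(-456127 - 216356) = (-162680 - 20)/(-456127 - 216356) = -162700/(-672483) = -162700*(-1/672483) = 162700/672483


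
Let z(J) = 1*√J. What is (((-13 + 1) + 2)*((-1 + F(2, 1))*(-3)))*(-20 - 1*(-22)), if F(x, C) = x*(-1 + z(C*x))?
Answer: -180 + 120*√2 ≈ -10.294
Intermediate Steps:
z(J) = √J
F(x, C) = x*(-1 + √(C*x))
(((-13 + 1) + 2)*((-1 + F(2, 1))*(-3)))*(-20 - 1*(-22)) = (((-13 + 1) + 2)*((-1 + 2*(-1 + √(1*2)))*(-3)))*(-20 - 1*(-22)) = ((-12 + 2)*((-1 + 2*(-1 + √2))*(-3)))*(-20 + 22) = -10*(-1 + (-2 + 2*√2))*(-3)*2 = -10*(-3 + 2*√2)*(-3)*2 = -10*(9 - 6*√2)*2 = (-90 + 60*√2)*2 = -180 + 120*√2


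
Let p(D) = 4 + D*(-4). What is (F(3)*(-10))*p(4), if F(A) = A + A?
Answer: 720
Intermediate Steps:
F(A) = 2*A
p(D) = 4 - 4*D
(F(3)*(-10))*p(4) = ((2*3)*(-10))*(4 - 4*4) = (6*(-10))*(4 - 16) = -60*(-12) = 720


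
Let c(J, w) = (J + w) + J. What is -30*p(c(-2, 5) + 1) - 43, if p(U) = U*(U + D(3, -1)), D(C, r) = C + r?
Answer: -283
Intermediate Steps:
c(J, w) = w + 2*J
p(U) = U*(2 + U) (p(U) = U*(U + (3 - 1)) = U*(U + 2) = U*(2 + U))
-30*p(c(-2, 5) + 1) - 43 = -30*((5 + 2*(-2)) + 1)*(2 + ((5 + 2*(-2)) + 1)) - 43 = -30*((5 - 4) + 1)*(2 + ((5 - 4) + 1)) - 43 = -30*(1 + 1)*(2 + (1 + 1)) - 43 = -60*(2 + 2) - 43 = -60*4 - 43 = -30*8 - 43 = -240 - 43 = -283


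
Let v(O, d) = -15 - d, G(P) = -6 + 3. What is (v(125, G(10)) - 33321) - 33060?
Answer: -66393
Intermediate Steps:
G(P) = -3
(v(125, G(10)) - 33321) - 33060 = ((-15 - 1*(-3)) - 33321) - 33060 = ((-15 + 3) - 33321) - 33060 = (-12 - 33321) - 33060 = -33333 - 33060 = -66393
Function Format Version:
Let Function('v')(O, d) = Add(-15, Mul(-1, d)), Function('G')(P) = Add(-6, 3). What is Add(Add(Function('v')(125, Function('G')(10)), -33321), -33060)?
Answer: -66393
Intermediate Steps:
Function('G')(P) = -3
Add(Add(Function('v')(125, Function('G')(10)), -33321), -33060) = Add(Add(Add(-15, Mul(-1, -3)), -33321), -33060) = Add(Add(Add(-15, 3), -33321), -33060) = Add(Add(-12, -33321), -33060) = Add(-33333, -33060) = -66393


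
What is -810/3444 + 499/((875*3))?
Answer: -9707/215250 ≈ -0.045096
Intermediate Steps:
-810/3444 + 499/((875*3)) = -810*1/3444 + 499/2625 = -135/574 + 499*(1/2625) = -135/574 + 499/2625 = -9707/215250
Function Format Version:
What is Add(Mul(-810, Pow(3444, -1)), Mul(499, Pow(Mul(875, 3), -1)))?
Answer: Rational(-9707, 215250) ≈ -0.045096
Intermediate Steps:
Add(Mul(-810, Pow(3444, -1)), Mul(499, Pow(Mul(875, 3), -1))) = Add(Mul(-810, Rational(1, 3444)), Mul(499, Pow(2625, -1))) = Add(Rational(-135, 574), Mul(499, Rational(1, 2625))) = Add(Rational(-135, 574), Rational(499, 2625)) = Rational(-9707, 215250)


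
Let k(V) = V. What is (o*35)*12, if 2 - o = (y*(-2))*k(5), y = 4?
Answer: 17640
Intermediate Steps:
o = 42 (o = 2 - 4*(-2)*5 = 2 - (-8)*5 = 2 - 1*(-40) = 2 + 40 = 42)
(o*35)*12 = (42*35)*12 = 1470*12 = 17640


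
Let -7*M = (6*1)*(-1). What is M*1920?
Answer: 11520/7 ≈ 1645.7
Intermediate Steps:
M = 6/7 (M = -6*1*(-1)/7 = -6*(-1)/7 = -⅐*(-6) = 6/7 ≈ 0.85714)
M*1920 = (6/7)*1920 = 11520/7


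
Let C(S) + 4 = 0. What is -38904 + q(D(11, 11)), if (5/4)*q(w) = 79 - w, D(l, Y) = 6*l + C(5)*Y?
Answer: -194292/5 ≈ -38858.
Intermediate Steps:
C(S) = -4 (C(S) = -4 + 0 = -4)
D(l, Y) = -4*Y + 6*l (D(l, Y) = 6*l - 4*Y = -4*Y + 6*l)
q(w) = 316/5 - 4*w/5 (q(w) = 4*(79 - w)/5 = 316/5 - 4*w/5)
-38904 + q(D(11, 11)) = -38904 + (316/5 - 4*(-4*11 + 6*11)/5) = -38904 + (316/5 - 4*(-44 + 66)/5) = -38904 + (316/5 - ⅘*22) = -38904 + (316/5 - 88/5) = -38904 + 228/5 = -194292/5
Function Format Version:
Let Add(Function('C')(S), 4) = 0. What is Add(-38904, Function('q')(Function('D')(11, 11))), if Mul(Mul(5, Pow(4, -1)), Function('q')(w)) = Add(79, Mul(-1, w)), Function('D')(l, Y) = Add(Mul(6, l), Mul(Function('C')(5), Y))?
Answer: Rational(-194292, 5) ≈ -38858.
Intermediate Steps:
Function('C')(S) = -4 (Function('C')(S) = Add(-4, 0) = -4)
Function('D')(l, Y) = Add(Mul(-4, Y), Mul(6, l)) (Function('D')(l, Y) = Add(Mul(6, l), Mul(-4, Y)) = Add(Mul(-4, Y), Mul(6, l)))
Function('q')(w) = Add(Rational(316, 5), Mul(Rational(-4, 5), w)) (Function('q')(w) = Mul(Rational(4, 5), Add(79, Mul(-1, w))) = Add(Rational(316, 5), Mul(Rational(-4, 5), w)))
Add(-38904, Function('q')(Function('D')(11, 11))) = Add(-38904, Add(Rational(316, 5), Mul(Rational(-4, 5), Add(Mul(-4, 11), Mul(6, 11))))) = Add(-38904, Add(Rational(316, 5), Mul(Rational(-4, 5), Add(-44, 66)))) = Add(-38904, Add(Rational(316, 5), Mul(Rational(-4, 5), 22))) = Add(-38904, Add(Rational(316, 5), Rational(-88, 5))) = Add(-38904, Rational(228, 5)) = Rational(-194292, 5)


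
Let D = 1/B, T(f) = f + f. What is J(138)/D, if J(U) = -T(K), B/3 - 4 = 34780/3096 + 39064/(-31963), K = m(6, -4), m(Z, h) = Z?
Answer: -693280394/1374409 ≈ -504.42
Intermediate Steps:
K = 6
T(f) = 2*f
B = 346640197/8246454 (B = 12 + 3*(34780/3096 + 39064/(-31963)) = 12 + 3*(34780*(1/3096) + 39064*(-1/31963)) = 12 + 3*(8695/774 - 39064/31963) = 12 + 3*(247682749/24739362) = 12 + 247682749/8246454 = 346640197/8246454 ≈ 42.035)
J(U) = -12 (J(U) = -2*6 = -1*12 = -12)
D = 8246454/346640197 (D = 1/(346640197/8246454) = 8246454/346640197 ≈ 0.023790)
J(138)/D = -12/8246454/346640197 = -12*346640197/8246454 = -693280394/1374409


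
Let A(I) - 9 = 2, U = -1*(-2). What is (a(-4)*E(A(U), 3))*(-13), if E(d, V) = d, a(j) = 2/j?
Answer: 143/2 ≈ 71.500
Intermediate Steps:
U = 2
A(I) = 11 (A(I) = 9 + 2 = 11)
(a(-4)*E(A(U), 3))*(-13) = ((2/(-4))*11)*(-13) = ((2*(-¼))*11)*(-13) = -½*11*(-13) = -11/2*(-13) = 143/2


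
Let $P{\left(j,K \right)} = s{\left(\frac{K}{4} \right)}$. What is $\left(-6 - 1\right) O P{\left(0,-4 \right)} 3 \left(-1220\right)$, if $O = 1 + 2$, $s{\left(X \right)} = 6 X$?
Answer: $-461160$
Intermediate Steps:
$P{\left(j,K \right)} = \frac{3 K}{2}$ ($P{\left(j,K \right)} = 6 \frac{K}{4} = \frac{3 K}{2}$)
$O = 3$
$\left(-6 - 1\right) O P{\left(0,-4 \right)} 3 \left(-1220\right) = \left(-6 - 1\right) 3 \cdot \frac{3}{2} \left(-4\right) 3 \left(-1220\right) = - 7 \cdot 3 \left(-6\right) 3 \left(-1220\right) = - 7 \left(\left(-18\right) 3\right) \left(-1220\right) = \left(-7\right) \left(-54\right) \left(-1220\right) = 378 \left(-1220\right) = -461160$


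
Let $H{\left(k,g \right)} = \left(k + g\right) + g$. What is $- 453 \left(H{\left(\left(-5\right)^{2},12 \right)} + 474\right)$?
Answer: $-236919$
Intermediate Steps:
$H{\left(k,g \right)} = k + 2 g$ ($H{\left(k,g \right)} = \left(g + k\right) + g = k + 2 g$)
$- 453 \left(H{\left(\left(-5\right)^{2},12 \right)} + 474\right) = - 453 \left(\left(\left(-5\right)^{2} + 2 \cdot 12\right) + 474\right) = - 453 \left(\left(25 + 24\right) + 474\right) = - 453 \left(49 + 474\right) = \left(-453\right) 523 = -236919$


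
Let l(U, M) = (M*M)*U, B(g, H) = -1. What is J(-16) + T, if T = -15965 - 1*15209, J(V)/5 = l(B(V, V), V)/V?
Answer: -31094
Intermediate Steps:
l(U, M) = U*M² (l(U, M) = M²*U = U*M²)
J(V) = -5*V (J(V) = 5*((-V²)/V) = 5*(-V) = -5*V)
T = -31174 (T = -15965 - 15209 = -31174)
J(-16) + T = -5*(-16) - 31174 = 80 - 31174 = -31094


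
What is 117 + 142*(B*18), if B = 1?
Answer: 2673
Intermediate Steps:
117 + 142*(B*18) = 117 + 142*(1*18) = 117 + 142*18 = 117 + 2556 = 2673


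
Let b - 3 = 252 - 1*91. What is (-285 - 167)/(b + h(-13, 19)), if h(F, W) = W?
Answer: -452/183 ≈ -2.4699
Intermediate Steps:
b = 164 (b = 3 + (252 - 1*91) = 3 + (252 - 91) = 3 + 161 = 164)
(-285 - 167)/(b + h(-13, 19)) = (-285 - 167)/(164 + 19) = -452/183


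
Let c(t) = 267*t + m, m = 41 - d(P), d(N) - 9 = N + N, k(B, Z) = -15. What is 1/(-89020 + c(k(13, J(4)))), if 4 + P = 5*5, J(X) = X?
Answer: -1/93035 ≈ -1.0749e-5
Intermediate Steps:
P = 21 (P = -4 + 5*5 = -4 + 25 = 21)
d(N) = 9 + 2*N (d(N) = 9 + (N + N) = 9 + 2*N)
m = -10 (m = 41 - (9 + 2*21) = 41 - (9 + 42) = 41 - 1*51 = 41 - 51 = -10)
c(t) = -10 + 267*t (c(t) = 267*t - 10 = -10 + 267*t)
1/(-89020 + c(k(13, J(4)))) = 1/(-89020 + (-10 + 267*(-15))) = 1/(-89020 + (-10 - 4005)) = 1/(-89020 - 4015) = 1/(-93035) = -1/93035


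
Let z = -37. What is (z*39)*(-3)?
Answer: 4329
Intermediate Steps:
(z*39)*(-3) = -37*39*(-3) = -1443*(-3) = 4329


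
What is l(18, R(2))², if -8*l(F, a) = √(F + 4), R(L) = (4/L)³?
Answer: 11/32 ≈ 0.34375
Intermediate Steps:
R(L) = 64/L³
l(F, a) = -√(4 + F)/8 (l(F, a) = -√(F + 4)/8 = -√(4 + F)/8)
l(18, R(2))² = (-√(4 + 18)/8)² = (-√22/8)² = 11/32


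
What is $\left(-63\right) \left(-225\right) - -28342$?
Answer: $42517$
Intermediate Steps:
$\left(-63\right) \left(-225\right) - -28342 = 14175 + 28342 = 42517$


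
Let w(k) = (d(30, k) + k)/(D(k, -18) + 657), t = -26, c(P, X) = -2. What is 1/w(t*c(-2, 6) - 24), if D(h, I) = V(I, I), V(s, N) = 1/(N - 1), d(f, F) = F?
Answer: 6241/532 ≈ 11.731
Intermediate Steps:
V(s, N) = 1/(-1 + N)
D(h, I) = 1/(-1 + I)
w(k) = 19*k/6241 (w(k) = (k + k)/(1/(-1 - 18) + 657) = (2*k)/(1/(-19) + 657) = (2*k)/(-1/19 + 657) = (2*k)/(12482/19) = (2*k)*(19/12482) = 19*k/6241)
1/w(t*c(-2, 6) - 24) = 1/(19*(-26*(-2) - 24)/6241) = 1/(19*(52 - 24)/6241) = 1/((19/6241)*28) = 1/(532/6241) = 6241/532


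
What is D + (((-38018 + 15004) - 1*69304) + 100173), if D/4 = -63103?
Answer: -244557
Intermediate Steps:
D = -252412 (D = 4*(-63103) = -252412)
D + (((-38018 + 15004) - 1*69304) + 100173) = -252412 + (((-38018 + 15004) - 1*69304) + 100173) = -252412 + ((-23014 - 69304) + 100173) = -252412 + (-92318 + 100173) = -252412 + 7855 = -244557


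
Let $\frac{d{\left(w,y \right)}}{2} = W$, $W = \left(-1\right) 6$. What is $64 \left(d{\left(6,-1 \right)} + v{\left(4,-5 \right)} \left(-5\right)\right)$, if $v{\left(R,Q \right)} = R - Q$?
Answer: $-3648$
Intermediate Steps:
$W = -6$
$d{\left(w,y \right)} = -12$ ($d{\left(w,y \right)} = 2 \left(-6\right) = -12$)
$64 \left(d{\left(6,-1 \right)} + v{\left(4,-5 \right)} \left(-5\right)\right) = 64 \left(-12 + \left(4 - -5\right) \left(-5\right)\right) = 64 \left(-12 + \left(4 + 5\right) \left(-5\right)\right) = 64 \left(-12 + 9 \left(-5\right)\right) = 64 \left(-12 - 45\right) = 64 \left(-57\right) = -3648$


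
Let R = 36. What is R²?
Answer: 1296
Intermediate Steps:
R² = 36² = 1296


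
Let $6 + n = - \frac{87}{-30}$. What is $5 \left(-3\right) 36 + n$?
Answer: $- \frac{5431}{10} \approx -543.1$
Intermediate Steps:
$n = - \frac{31}{10}$ ($n = -6 - \frac{87}{-30} = -6 - - \frac{29}{10} = -6 + \frac{29}{10} = - \frac{31}{10} \approx -3.1$)
$5 \left(-3\right) 36 + n = 5 \left(-3\right) 36 - \frac{31}{10} = \left(-15\right) 36 - \frac{31}{10} = -540 - \frac{31}{10} = - \frac{5431}{10}$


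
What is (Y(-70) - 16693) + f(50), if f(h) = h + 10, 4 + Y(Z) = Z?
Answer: -16707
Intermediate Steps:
Y(Z) = -4 + Z
f(h) = 10 + h
(Y(-70) - 16693) + f(50) = ((-4 - 70) - 16693) + (10 + 50) = (-74 - 16693) + 60 = -16767 + 60 = -16707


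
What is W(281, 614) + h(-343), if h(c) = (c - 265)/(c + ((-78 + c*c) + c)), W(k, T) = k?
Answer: 32844077/116885 ≈ 280.99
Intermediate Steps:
h(c) = (-265 + c)/(-78 + c² + 2*c) (h(c) = (-265 + c)/(c + ((-78 + c²) + c)) = (-265 + c)/(c + (-78 + c + c²)) = (-265 + c)/(-78 + c² + 2*c))
W(281, 614) + h(-343) = 281 + (-265 - 343)/(-78 + (-343)² + 2*(-343)) = 281 - 608/(-78 + 117649 - 686) = 281 - 608/116885 = 32844077/116885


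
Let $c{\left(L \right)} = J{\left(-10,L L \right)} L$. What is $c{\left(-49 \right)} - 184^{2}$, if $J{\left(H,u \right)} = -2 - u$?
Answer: $83891$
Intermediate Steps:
$c{\left(L \right)} = L \left(-2 - L^{2}\right)$ ($c{\left(L \right)} = \left(-2 - L L\right) L = \left(-2 - L^{2}\right) L = L \left(-2 - L^{2}\right)$)
$c{\left(-49 \right)} - 184^{2} = \left(-1\right) \left(-49\right) \left(2 + \left(-49\right)^{2}\right) - 184^{2} = \left(-1\right) \left(-49\right) \left(2 + 2401\right) - 33856 = \left(-1\right) \left(-49\right) 2403 - 33856 = 117747 - 33856 = 83891$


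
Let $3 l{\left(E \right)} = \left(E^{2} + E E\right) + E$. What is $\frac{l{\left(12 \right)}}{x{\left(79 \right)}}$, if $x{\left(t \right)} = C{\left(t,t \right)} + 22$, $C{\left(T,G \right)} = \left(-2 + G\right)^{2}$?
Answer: $\frac{100}{5951} \approx 0.016804$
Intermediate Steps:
$l{\left(E \right)} = \frac{E}{3} + \frac{2 E^{2}}{3}$ ($l{\left(E \right)} = \frac{\left(E^{2} + E E\right) + E}{3} = \frac{\left(E^{2} + E^{2}\right) + E}{3} = \frac{2 E^{2} + E}{3} = \frac{E + 2 E^{2}}{3} = \frac{E}{3} + \frac{2 E^{2}}{3}$)
$x{\left(t \right)} = 22 + \left(-2 + t\right)^{2}$ ($x{\left(t \right)} = \left(-2 + t\right)^{2} + 22 = 22 + \left(-2 + t\right)^{2}$)
$\frac{l{\left(12 \right)}}{x{\left(79 \right)}} = \frac{\frac{1}{3} \cdot 12 \left(1 + 2 \cdot 12\right)}{22 + \left(-2 + 79\right)^{2}} = \frac{\frac{1}{3} \cdot 12 \left(1 + 24\right)}{22 + 77^{2}} = \frac{\frac{1}{3} \cdot 12 \cdot 25}{22 + 5929} = \frac{100}{5951}$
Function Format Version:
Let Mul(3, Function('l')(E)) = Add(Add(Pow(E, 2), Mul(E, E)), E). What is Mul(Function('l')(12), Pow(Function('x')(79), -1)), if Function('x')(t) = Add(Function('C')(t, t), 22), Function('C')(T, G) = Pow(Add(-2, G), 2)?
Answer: Rational(100, 5951) ≈ 0.016804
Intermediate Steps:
Function('l')(E) = Add(Mul(Rational(1, 3), E), Mul(Rational(2, 3), Pow(E, 2))) (Function('l')(E) = Mul(Rational(1, 3), Add(Add(Pow(E, 2), Mul(E, E)), E)) = Mul(Rational(1, 3), Add(Add(Pow(E, 2), Pow(E, 2)), E)) = Mul(Rational(1, 3), Add(Mul(2, Pow(E, 2)), E)) = Mul(Rational(1, 3), Add(E, Mul(2, Pow(E, 2)))) = Add(Mul(Rational(1, 3), E), Mul(Rational(2, 3), Pow(E, 2))))
Function('x')(t) = Add(22, Pow(Add(-2, t), 2)) (Function('x')(t) = Add(Pow(Add(-2, t), 2), 22) = Add(22, Pow(Add(-2, t), 2)))
Mul(Function('l')(12), Pow(Function('x')(79), -1)) = Mul(Mul(Rational(1, 3), 12, Add(1, Mul(2, 12))), Pow(Add(22, Pow(Add(-2, 79), 2)), -1)) = Mul(Mul(Rational(1, 3), 12, Add(1, 24)), Pow(Add(22, Pow(77, 2)), -1)) = Mul(Mul(Rational(1, 3), 12, 25), Pow(Add(22, 5929), -1)) = Mul(100, Pow(5951, -1)) = Mul(100, Rational(1, 5951)) = Rational(100, 5951)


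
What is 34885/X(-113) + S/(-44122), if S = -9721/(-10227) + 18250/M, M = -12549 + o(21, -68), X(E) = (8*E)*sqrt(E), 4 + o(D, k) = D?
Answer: 32409589/2827442858604 + 34885*I*sqrt(113)/102152 ≈ 1.1463e-5 + 3.6302*I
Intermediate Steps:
o(D, k) = -4 + D
X(E) = 8*E**(3/2)
M = -12532 (M = -12549 + (-4 + 21) = -12549 + 17 = -12532)
S = -32409589/64082382 (S = -9721/(-10227) + 18250/(-12532) = -9721*(-1/10227) + 18250*(-1/12532) = 9721/10227 - 9125/6266 = -32409589/64082382 ≈ -0.50575)
34885/X(-113) + S/(-44122) = 34885/((8*(-113)**(3/2))) - 32409589/64082382/(-44122) = 34885/((8*(-113*I*sqrt(113)))) - 32409589/64082382*(-1/44122) = 34885/((-904*I*sqrt(113))) + 32409589/2827442858604 = 34885*(I*sqrt(113)/102152) + 32409589/2827442858604 = 34885*I*sqrt(113)/102152 + 32409589/2827442858604 = 32409589/2827442858604 + 34885*I*sqrt(113)/102152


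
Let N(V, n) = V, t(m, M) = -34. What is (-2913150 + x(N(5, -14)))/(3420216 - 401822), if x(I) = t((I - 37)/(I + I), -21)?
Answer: -1456592/1509197 ≈ -0.96514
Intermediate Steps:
x(I) = -34
(-2913150 + x(N(5, -14)))/(3420216 - 401822) = (-2913150 - 34)/(3420216 - 401822) = -2913184/3018394 = -2913184*1/3018394 = -1456592/1509197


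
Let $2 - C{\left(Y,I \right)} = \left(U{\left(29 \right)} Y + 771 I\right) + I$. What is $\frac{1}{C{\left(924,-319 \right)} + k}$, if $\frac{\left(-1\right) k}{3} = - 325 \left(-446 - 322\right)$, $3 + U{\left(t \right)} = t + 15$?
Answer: $- \frac{1}{540414} \approx -1.8504 \cdot 10^{-6}$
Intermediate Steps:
$U{\left(t \right)} = 12 + t$ ($U{\left(t \right)} = -3 + \left(t + 15\right) = -3 + \left(15 + t\right) = 12 + t$)
$C{\left(Y,I \right)} = 2 - 772 I - 41 Y$ ($C{\left(Y,I \right)} = 2 - \left(\left(\left(12 + 29\right) Y + 771 I\right) + I\right) = 2 - \left(\left(41 Y + 771 I\right) + I\right) = 2 - \left(41 Y + 772 I\right) = 2 - 772 I - 41 Y$)
$k = -748800$ ($k = - 3 \left(- 325 \left(-446 - 322\right)\right) = - 3 \left(\left(-325\right) \left(-768\right)\right) = \left(-3\right) 249600 = -748800$)
$\frac{1}{C{\left(924,-319 \right)} + k} = \frac{1}{\left(2 - -246268 - 37884\right) - 748800} = \frac{1}{\left(2 + 246268 - 37884\right) - 748800} = \frac{1}{208386 - 748800} = \frac{1}{-540414} = - \frac{1}{540414}$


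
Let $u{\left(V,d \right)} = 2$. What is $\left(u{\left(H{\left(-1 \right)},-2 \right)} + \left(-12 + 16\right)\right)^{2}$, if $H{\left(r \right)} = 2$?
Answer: $36$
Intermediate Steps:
$\left(u{\left(H{\left(-1 \right)},-2 \right)} + \left(-12 + 16\right)\right)^{2} = \left(2 + \left(-12 + 16\right)\right)^{2} = \left(2 + 4\right)^{2} = 6^{2} = 36$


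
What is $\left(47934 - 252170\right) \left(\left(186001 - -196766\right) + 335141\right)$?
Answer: $-146622658288$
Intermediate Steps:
$\left(47934 - 252170\right) \left(\left(186001 - -196766\right) + 335141\right) = - 204236 \left(\left(186001 + 196766\right) + 335141\right) = - 204236 \left(382767 + 335141\right) = \left(-204236\right) 717908 = -146622658288$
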